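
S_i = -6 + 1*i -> [-6, -5, -4, -3, -2]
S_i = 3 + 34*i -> [3, 37, 71, 105, 139]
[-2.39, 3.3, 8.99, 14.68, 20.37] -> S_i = -2.39 + 5.69*i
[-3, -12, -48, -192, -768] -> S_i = -3*4^i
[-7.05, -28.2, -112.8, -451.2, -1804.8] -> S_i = -7.05*4.00^i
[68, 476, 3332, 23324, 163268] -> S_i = 68*7^i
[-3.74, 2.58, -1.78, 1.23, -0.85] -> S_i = -3.74*(-0.69)^i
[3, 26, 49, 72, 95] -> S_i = 3 + 23*i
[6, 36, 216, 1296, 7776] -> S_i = 6*6^i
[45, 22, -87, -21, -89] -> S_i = Random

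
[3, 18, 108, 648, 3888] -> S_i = 3*6^i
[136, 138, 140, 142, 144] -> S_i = 136 + 2*i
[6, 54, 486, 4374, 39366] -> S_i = 6*9^i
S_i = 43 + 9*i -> [43, 52, 61, 70, 79]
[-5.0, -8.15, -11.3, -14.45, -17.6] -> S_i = -5.00 + -3.15*i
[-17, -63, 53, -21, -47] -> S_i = Random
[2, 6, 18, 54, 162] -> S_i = 2*3^i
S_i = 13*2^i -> [13, 26, 52, 104, 208]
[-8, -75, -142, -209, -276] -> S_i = -8 + -67*i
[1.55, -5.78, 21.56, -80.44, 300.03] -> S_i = 1.55*(-3.73)^i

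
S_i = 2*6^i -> [2, 12, 72, 432, 2592]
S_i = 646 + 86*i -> [646, 732, 818, 904, 990]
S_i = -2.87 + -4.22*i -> [-2.87, -7.09, -11.31, -15.53, -19.75]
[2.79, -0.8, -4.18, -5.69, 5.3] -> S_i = Random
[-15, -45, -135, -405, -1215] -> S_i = -15*3^i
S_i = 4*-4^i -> [4, -16, 64, -256, 1024]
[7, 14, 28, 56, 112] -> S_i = 7*2^i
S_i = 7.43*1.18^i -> [7.43, 8.77, 10.35, 12.21, 14.41]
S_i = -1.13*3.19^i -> [-1.13, -3.6, -11.5, -36.68, -117.01]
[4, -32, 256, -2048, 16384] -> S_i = 4*-8^i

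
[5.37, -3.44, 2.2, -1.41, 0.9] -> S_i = 5.37*(-0.64)^i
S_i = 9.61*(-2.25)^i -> [9.61, -21.62, 48.65, -109.46, 246.29]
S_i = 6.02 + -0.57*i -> [6.02, 5.45, 4.88, 4.31, 3.74]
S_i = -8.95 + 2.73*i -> [-8.95, -6.22, -3.49, -0.76, 1.97]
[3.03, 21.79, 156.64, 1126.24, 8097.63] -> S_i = 3.03*7.19^i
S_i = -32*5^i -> [-32, -160, -800, -4000, -20000]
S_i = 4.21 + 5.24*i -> [4.21, 9.45, 14.69, 19.93, 25.17]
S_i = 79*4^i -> [79, 316, 1264, 5056, 20224]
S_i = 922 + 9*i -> [922, 931, 940, 949, 958]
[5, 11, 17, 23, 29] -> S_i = 5 + 6*i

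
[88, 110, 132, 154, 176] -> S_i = 88 + 22*i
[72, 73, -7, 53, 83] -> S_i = Random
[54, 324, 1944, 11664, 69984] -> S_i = 54*6^i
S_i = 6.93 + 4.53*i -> [6.93, 11.46, 15.99, 20.52, 25.05]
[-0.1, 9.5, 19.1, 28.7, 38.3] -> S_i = -0.10 + 9.60*i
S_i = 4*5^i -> [4, 20, 100, 500, 2500]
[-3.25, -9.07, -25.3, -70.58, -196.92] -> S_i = -3.25*2.79^i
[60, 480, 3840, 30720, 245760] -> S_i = 60*8^i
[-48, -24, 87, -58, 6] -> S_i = Random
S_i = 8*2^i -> [8, 16, 32, 64, 128]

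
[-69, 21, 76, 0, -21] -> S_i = Random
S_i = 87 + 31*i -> [87, 118, 149, 180, 211]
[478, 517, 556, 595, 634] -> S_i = 478 + 39*i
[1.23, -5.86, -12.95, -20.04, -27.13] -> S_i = 1.23 + -7.09*i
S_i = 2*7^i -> [2, 14, 98, 686, 4802]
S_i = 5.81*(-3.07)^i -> [5.81, -17.84, 54.76, -168.11, 516.09]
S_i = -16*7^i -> [-16, -112, -784, -5488, -38416]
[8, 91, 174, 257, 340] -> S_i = 8 + 83*i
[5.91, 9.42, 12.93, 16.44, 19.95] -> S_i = 5.91 + 3.51*i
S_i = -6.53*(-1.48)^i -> [-6.53, 9.66, -14.3, 21.17, -31.33]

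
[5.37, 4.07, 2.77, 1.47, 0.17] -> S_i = 5.37 + -1.30*i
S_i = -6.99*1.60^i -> [-6.99, -11.18, -17.89, -28.63, -45.81]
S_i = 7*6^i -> [7, 42, 252, 1512, 9072]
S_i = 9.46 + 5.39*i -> [9.46, 14.85, 20.24, 25.63, 31.02]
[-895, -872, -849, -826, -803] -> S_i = -895 + 23*i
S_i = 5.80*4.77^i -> [5.8, 27.67, 131.97, 629.48, 3002.63]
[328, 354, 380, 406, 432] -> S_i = 328 + 26*i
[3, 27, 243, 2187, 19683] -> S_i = 3*9^i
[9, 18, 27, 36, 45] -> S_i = 9 + 9*i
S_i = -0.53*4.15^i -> [-0.53, -2.2, -9.13, -37.88, -157.21]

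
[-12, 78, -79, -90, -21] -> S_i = Random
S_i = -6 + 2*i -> [-6, -4, -2, 0, 2]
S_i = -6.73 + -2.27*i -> [-6.73, -9.0, -11.27, -13.54, -15.81]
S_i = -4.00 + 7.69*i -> [-4.0, 3.69, 11.38, 19.07, 26.76]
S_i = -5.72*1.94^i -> [-5.72, -11.1, -21.53, -41.76, -81.02]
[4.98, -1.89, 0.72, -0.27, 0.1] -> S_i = 4.98*(-0.38)^i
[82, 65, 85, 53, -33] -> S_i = Random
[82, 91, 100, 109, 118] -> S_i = 82 + 9*i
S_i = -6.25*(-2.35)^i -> [-6.25, 14.69, -34.52, 81.11, -190.61]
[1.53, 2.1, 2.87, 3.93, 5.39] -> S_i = 1.53*1.37^i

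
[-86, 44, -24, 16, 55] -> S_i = Random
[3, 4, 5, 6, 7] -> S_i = 3 + 1*i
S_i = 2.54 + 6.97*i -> [2.54, 9.51, 16.48, 23.45, 30.42]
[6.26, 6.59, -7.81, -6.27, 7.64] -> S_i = Random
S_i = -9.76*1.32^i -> [-9.76, -12.88, -17.01, -22.45, -29.63]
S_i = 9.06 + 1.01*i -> [9.06, 10.07, 11.08, 12.09, 13.1]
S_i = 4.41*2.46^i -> [4.41, 10.85, 26.69, 65.65, 161.5]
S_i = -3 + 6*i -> [-3, 3, 9, 15, 21]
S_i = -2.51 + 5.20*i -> [-2.51, 2.69, 7.89, 13.09, 18.29]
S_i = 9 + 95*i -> [9, 104, 199, 294, 389]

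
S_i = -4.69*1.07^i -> [-4.69, -5.02, -5.37, -5.75, -6.15]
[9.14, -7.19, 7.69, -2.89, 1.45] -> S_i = Random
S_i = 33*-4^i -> [33, -132, 528, -2112, 8448]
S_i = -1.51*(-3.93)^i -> [-1.51, 5.93, -23.32, 91.65, -360.2]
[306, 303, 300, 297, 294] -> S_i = 306 + -3*i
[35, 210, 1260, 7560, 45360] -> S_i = 35*6^i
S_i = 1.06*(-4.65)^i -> [1.06, -4.93, 22.92, -106.58, 495.58]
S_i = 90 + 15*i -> [90, 105, 120, 135, 150]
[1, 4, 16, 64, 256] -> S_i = 1*4^i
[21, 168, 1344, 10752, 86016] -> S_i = 21*8^i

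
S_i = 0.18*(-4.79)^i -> [0.18, -0.86, 4.13, -19.78, 94.76]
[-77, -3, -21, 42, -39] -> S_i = Random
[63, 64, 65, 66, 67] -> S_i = 63 + 1*i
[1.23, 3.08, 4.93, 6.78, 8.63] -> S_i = 1.23 + 1.85*i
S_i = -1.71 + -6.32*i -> [-1.71, -8.03, -14.35, -20.67, -26.99]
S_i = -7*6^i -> [-7, -42, -252, -1512, -9072]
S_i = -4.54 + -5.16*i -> [-4.54, -9.7, -14.86, -20.02, -25.18]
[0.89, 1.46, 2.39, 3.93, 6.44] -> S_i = 0.89*1.64^i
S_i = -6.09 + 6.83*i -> [-6.09, 0.74, 7.57, 14.4, 21.23]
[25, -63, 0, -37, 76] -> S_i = Random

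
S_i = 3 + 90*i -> [3, 93, 183, 273, 363]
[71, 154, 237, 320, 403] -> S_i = 71 + 83*i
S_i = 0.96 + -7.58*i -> [0.96, -6.62, -14.2, -21.78, -29.36]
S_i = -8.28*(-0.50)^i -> [-8.28, 4.14, -2.07, 1.03, -0.52]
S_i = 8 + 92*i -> [8, 100, 192, 284, 376]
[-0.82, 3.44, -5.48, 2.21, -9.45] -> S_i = Random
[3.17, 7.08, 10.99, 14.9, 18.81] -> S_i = 3.17 + 3.91*i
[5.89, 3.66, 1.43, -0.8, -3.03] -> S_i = 5.89 + -2.23*i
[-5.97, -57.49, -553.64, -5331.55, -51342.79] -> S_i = -5.97*9.63^i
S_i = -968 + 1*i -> [-968, -967, -966, -965, -964]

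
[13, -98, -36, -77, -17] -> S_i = Random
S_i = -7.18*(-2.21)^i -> [-7.18, 15.87, -35.07, 77.5, -171.27]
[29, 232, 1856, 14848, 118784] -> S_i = 29*8^i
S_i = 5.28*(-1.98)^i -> [5.28, -10.45, 20.7, -40.99, 81.15]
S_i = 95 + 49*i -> [95, 144, 193, 242, 291]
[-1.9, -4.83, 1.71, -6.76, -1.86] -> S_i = Random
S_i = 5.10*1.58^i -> [5.1, 8.06, 12.73, 20.12, 31.78]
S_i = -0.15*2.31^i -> [-0.15, -0.35, -0.8, -1.85, -4.27]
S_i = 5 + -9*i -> [5, -4, -13, -22, -31]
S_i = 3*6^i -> [3, 18, 108, 648, 3888]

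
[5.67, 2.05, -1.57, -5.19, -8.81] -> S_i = 5.67 + -3.62*i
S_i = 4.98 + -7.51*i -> [4.98, -2.53, -10.04, -17.55, -25.06]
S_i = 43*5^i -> [43, 215, 1075, 5375, 26875]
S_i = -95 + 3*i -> [-95, -92, -89, -86, -83]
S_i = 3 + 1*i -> [3, 4, 5, 6, 7]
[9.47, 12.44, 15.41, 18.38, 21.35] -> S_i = 9.47 + 2.97*i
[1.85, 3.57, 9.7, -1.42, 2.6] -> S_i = Random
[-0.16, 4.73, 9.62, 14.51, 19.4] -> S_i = -0.16 + 4.89*i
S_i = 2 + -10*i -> [2, -8, -18, -28, -38]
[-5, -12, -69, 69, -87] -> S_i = Random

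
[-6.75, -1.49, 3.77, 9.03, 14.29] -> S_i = -6.75 + 5.26*i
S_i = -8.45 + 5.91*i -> [-8.45, -2.54, 3.37, 9.28, 15.19]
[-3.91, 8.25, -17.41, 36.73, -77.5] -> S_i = -3.91*(-2.11)^i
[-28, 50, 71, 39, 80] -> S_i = Random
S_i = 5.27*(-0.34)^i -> [5.27, -1.79, 0.61, -0.21, 0.07]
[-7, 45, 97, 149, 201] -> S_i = -7 + 52*i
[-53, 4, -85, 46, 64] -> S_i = Random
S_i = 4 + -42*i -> [4, -38, -80, -122, -164]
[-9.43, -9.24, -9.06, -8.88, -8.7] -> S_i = -9.43*0.98^i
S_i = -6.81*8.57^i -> [-6.81, -58.36, -500.16, -4286.37, -36734.18]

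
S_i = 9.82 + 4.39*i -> [9.82, 14.21, 18.6, 22.99, 27.38]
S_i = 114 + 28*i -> [114, 142, 170, 198, 226]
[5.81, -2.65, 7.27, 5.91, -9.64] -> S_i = Random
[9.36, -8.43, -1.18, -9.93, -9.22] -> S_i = Random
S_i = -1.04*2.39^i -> [-1.04, -2.49, -5.94, -14.2, -33.93]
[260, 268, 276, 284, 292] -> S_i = 260 + 8*i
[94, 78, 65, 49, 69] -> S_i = Random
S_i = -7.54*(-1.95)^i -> [-7.54, 14.7, -28.67, 55.91, -109.02]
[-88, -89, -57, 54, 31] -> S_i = Random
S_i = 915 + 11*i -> [915, 926, 937, 948, 959]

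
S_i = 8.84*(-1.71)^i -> [8.84, -15.12, 25.85, -44.2, 75.59]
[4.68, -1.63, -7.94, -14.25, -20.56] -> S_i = 4.68 + -6.31*i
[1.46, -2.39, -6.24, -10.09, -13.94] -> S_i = 1.46 + -3.85*i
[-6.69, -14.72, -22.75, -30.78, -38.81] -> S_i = -6.69 + -8.03*i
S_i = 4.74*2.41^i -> [4.74, 11.42, 27.53, 66.35, 159.9]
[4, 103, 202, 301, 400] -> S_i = 4 + 99*i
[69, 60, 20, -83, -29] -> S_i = Random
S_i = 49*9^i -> [49, 441, 3969, 35721, 321489]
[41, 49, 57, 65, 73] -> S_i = 41 + 8*i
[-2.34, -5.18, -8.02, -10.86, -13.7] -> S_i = -2.34 + -2.84*i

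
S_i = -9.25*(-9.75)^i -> [-9.25, 90.19, -879.33, 8573.45, -83591.13]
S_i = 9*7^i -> [9, 63, 441, 3087, 21609]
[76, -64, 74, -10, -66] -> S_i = Random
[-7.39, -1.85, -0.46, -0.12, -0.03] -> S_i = -7.39*0.25^i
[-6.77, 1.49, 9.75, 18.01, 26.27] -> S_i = -6.77 + 8.26*i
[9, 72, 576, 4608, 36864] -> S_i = 9*8^i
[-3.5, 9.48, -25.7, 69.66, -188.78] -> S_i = -3.50*(-2.71)^i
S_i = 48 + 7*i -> [48, 55, 62, 69, 76]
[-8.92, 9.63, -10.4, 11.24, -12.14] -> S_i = -8.92*(-1.08)^i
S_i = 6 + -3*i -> [6, 3, 0, -3, -6]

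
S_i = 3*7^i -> [3, 21, 147, 1029, 7203]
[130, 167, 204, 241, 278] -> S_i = 130 + 37*i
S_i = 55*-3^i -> [55, -165, 495, -1485, 4455]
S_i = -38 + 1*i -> [-38, -37, -36, -35, -34]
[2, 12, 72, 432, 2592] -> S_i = 2*6^i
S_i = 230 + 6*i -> [230, 236, 242, 248, 254]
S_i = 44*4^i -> [44, 176, 704, 2816, 11264]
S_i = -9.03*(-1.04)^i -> [-9.03, 9.39, -9.77, 10.16, -10.56]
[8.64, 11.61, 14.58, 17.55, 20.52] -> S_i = 8.64 + 2.97*i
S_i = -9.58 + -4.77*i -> [-9.58, -14.35, -19.12, -23.89, -28.66]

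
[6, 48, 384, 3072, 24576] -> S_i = 6*8^i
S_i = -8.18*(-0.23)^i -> [-8.18, 1.88, -0.43, 0.1, -0.02]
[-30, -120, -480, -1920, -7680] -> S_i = -30*4^i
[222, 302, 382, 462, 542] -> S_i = 222 + 80*i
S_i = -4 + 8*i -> [-4, 4, 12, 20, 28]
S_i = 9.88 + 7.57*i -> [9.88, 17.45, 25.02, 32.59, 40.16]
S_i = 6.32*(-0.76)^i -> [6.32, -4.8, 3.65, -2.77, 2.11]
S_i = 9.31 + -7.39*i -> [9.31, 1.92, -5.47, -12.86, -20.25]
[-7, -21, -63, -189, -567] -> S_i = -7*3^i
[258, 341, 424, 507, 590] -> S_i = 258 + 83*i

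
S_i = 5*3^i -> [5, 15, 45, 135, 405]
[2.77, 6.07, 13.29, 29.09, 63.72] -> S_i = 2.77*2.19^i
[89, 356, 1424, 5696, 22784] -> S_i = 89*4^i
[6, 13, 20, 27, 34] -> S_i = 6 + 7*i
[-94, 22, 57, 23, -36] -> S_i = Random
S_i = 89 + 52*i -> [89, 141, 193, 245, 297]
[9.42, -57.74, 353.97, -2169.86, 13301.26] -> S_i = 9.42*(-6.13)^i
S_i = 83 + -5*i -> [83, 78, 73, 68, 63]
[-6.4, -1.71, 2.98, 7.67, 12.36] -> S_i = -6.40 + 4.69*i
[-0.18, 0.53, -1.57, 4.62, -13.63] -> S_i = -0.18*(-2.95)^i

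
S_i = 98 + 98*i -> [98, 196, 294, 392, 490]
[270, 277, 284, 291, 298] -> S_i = 270 + 7*i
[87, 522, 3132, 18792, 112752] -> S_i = 87*6^i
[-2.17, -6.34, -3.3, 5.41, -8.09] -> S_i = Random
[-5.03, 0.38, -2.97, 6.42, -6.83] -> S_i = Random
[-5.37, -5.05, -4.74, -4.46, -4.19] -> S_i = -5.37*0.94^i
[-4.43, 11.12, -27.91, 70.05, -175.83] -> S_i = -4.43*(-2.51)^i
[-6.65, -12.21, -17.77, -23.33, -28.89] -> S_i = -6.65 + -5.56*i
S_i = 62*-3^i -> [62, -186, 558, -1674, 5022]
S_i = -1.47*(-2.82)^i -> [-1.47, 4.15, -11.69, 32.97, -92.96]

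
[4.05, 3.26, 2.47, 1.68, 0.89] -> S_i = 4.05 + -0.79*i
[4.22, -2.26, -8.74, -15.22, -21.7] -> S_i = 4.22 + -6.48*i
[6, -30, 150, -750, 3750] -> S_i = 6*-5^i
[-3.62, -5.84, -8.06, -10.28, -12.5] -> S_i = -3.62 + -2.22*i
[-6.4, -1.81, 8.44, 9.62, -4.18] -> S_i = Random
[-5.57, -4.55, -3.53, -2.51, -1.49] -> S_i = -5.57 + 1.02*i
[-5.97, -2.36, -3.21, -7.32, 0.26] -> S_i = Random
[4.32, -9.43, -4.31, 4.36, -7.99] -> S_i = Random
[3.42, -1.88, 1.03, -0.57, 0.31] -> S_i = 3.42*(-0.55)^i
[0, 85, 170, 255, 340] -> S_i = 0 + 85*i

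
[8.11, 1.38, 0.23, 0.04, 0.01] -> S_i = 8.11*0.17^i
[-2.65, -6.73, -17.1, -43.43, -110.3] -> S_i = -2.65*2.54^i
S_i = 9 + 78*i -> [9, 87, 165, 243, 321]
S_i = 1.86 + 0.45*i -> [1.86, 2.31, 2.76, 3.21, 3.66]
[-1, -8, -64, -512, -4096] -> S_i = -1*8^i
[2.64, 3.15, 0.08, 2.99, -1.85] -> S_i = Random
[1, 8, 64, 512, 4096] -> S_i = 1*8^i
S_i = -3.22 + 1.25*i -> [-3.22, -1.97, -0.72, 0.53, 1.78]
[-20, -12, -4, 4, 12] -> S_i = -20 + 8*i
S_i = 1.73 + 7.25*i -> [1.73, 8.98, 16.23, 23.48, 30.73]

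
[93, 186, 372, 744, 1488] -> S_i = 93*2^i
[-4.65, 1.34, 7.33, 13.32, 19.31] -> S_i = -4.65 + 5.99*i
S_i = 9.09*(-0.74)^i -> [9.09, -6.73, 4.98, -3.68, 2.73]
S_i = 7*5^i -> [7, 35, 175, 875, 4375]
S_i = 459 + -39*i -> [459, 420, 381, 342, 303]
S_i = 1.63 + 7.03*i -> [1.63, 8.66, 15.69, 22.72, 29.75]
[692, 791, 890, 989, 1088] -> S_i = 692 + 99*i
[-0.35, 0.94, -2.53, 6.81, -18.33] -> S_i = -0.35*(-2.69)^i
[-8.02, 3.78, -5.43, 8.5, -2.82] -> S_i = Random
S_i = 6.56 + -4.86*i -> [6.56, 1.7, -3.16, -8.02, -12.88]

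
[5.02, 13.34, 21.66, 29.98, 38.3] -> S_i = 5.02 + 8.32*i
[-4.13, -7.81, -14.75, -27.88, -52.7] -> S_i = -4.13*1.89^i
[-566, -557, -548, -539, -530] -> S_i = -566 + 9*i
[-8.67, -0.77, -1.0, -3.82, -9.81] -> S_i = Random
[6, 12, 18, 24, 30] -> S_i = 6 + 6*i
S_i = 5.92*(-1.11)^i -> [5.92, -6.57, 7.29, -8.1, 8.99]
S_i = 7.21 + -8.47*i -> [7.21, -1.26, -9.73, -18.2, -26.67]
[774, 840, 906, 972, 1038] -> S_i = 774 + 66*i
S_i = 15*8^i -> [15, 120, 960, 7680, 61440]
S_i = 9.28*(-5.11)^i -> [9.28, -47.42, 242.32, -1238.26, 6327.49]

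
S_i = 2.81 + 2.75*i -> [2.81, 5.56, 8.31, 11.06, 13.81]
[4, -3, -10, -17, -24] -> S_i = 4 + -7*i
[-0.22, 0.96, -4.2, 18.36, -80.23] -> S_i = -0.22*(-4.37)^i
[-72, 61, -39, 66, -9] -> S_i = Random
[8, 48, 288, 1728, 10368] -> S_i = 8*6^i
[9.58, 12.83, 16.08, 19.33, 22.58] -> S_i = 9.58 + 3.25*i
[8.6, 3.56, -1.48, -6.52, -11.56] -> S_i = 8.60 + -5.04*i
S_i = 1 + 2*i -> [1, 3, 5, 7, 9]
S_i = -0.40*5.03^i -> [-0.4, -2.01, -10.12, -50.91, -256.05]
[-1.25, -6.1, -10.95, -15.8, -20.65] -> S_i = -1.25 + -4.85*i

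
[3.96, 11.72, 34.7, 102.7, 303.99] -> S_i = 3.96*2.96^i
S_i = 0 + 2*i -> [0, 2, 4, 6, 8]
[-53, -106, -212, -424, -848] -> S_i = -53*2^i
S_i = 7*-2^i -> [7, -14, 28, -56, 112]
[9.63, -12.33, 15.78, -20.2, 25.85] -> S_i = 9.63*(-1.28)^i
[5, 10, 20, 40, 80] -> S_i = 5*2^i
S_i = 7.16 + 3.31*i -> [7.16, 10.47, 13.78, 17.09, 20.4]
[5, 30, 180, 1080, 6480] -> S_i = 5*6^i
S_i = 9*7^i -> [9, 63, 441, 3087, 21609]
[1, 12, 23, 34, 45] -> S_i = 1 + 11*i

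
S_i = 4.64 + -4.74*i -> [4.64, -0.1, -4.84, -9.58, -14.32]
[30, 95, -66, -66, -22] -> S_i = Random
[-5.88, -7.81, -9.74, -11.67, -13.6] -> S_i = -5.88 + -1.93*i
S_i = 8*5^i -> [8, 40, 200, 1000, 5000]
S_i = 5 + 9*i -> [5, 14, 23, 32, 41]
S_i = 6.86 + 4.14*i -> [6.86, 11.0, 15.14, 19.28, 23.42]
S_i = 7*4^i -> [7, 28, 112, 448, 1792]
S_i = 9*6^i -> [9, 54, 324, 1944, 11664]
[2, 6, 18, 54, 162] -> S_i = 2*3^i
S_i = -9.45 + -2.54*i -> [-9.45, -11.99, -14.53, -17.07, -19.61]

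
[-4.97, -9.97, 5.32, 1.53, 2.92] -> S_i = Random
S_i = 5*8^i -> [5, 40, 320, 2560, 20480]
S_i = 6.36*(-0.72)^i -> [6.36, -4.58, 3.3, -2.37, 1.71]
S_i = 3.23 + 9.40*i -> [3.23, 12.63, 22.03, 31.43, 40.83]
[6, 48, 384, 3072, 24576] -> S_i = 6*8^i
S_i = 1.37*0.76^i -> [1.37, 1.04, 0.79, 0.6, 0.46]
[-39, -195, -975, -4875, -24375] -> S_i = -39*5^i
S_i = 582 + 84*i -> [582, 666, 750, 834, 918]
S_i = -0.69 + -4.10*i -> [-0.69, -4.79, -8.89, -12.99, -17.09]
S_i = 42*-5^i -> [42, -210, 1050, -5250, 26250]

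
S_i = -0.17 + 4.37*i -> [-0.17, 4.2, 8.57, 12.94, 17.31]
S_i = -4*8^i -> [-4, -32, -256, -2048, -16384]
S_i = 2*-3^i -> [2, -6, 18, -54, 162]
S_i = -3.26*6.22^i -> [-3.26, -20.28, -126.12, -784.49, -4879.54]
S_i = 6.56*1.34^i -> [6.56, 8.79, 11.78, 15.78, 21.15]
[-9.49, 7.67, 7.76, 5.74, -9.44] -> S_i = Random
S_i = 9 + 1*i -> [9, 10, 11, 12, 13]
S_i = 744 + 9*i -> [744, 753, 762, 771, 780]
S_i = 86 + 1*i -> [86, 87, 88, 89, 90]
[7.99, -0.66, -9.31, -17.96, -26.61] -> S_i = 7.99 + -8.65*i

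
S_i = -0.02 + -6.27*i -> [-0.02, -6.29, -12.56, -18.83, -25.1]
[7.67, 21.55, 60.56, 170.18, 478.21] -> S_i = 7.67*2.81^i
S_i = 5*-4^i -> [5, -20, 80, -320, 1280]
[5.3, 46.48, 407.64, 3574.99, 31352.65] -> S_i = 5.30*8.77^i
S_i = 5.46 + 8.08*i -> [5.46, 13.54, 21.62, 29.7, 37.78]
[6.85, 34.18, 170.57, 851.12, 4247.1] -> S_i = 6.85*4.99^i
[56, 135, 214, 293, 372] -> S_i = 56 + 79*i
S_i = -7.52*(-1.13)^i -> [-7.52, 8.5, -9.6, 10.85, -12.26]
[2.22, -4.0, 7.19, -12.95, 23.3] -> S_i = 2.22*(-1.80)^i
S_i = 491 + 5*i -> [491, 496, 501, 506, 511]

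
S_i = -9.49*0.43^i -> [-9.49, -4.08, -1.75, -0.75, -0.32]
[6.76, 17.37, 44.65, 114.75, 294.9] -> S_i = 6.76*2.57^i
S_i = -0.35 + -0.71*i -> [-0.35, -1.06, -1.77, -2.48, -3.19]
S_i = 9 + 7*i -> [9, 16, 23, 30, 37]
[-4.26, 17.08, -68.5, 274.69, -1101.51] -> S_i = -4.26*(-4.01)^i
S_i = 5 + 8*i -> [5, 13, 21, 29, 37]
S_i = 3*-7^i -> [3, -21, 147, -1029, 7203]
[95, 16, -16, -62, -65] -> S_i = Random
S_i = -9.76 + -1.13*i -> [-9.76, -10.89, -12.02, -13.15, -14.28]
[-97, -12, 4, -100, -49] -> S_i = Random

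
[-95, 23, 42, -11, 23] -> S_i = Random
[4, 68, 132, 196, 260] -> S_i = 4 + 64*i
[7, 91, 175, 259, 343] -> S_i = 7 + 84*i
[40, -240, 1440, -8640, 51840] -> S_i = 40*-6^i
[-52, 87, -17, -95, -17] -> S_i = Random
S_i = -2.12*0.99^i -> [-2.12, -2.1, -2.08, -2.06, -2.04]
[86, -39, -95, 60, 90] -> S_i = Random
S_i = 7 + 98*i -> [7, 105, 203, 301, 399]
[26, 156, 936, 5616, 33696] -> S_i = 26*6^i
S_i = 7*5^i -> [7, 35, 175, 875, 4375]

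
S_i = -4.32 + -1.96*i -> [-4.32, -6.28, -8.24, -10.2, -12.16]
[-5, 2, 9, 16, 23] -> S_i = -5 + 7*i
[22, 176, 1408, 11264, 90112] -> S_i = 22*8^i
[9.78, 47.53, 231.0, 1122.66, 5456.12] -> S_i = 9.78*4.86^i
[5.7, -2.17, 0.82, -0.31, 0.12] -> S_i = 5.70*(-0.38)^i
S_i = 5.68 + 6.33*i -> [5.68, 12.01, 18.34, 24.67, 31.0]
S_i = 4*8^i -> [4, 32, 256, 2048, 16384]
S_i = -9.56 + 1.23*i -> [-9.56, -8.33, -7.1, -5.87, -4.64]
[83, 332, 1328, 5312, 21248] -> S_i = 83*4^i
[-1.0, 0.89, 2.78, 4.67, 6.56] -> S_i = -1.00 + 1.89*i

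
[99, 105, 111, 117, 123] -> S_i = 99 + 6*i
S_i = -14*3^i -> [-14, -42, -126, -378, -1134]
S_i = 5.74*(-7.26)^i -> [5.74, -41.67, 302.54, -2196.45, 15946.24]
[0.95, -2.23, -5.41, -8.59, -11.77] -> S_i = 0.95 + -3.18*i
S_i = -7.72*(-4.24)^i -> [-7.72, 32.73, -138.79, 588.46, -2495.06]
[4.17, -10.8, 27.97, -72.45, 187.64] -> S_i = 4.17*(-2.59)^i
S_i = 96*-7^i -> [96, -672, 4704, -32928, 230496]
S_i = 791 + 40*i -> [791, 831, 871, 911, 951]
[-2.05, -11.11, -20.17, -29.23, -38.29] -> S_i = -2.05 + -9.06*i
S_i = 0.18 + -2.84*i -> [0.18, -2.66, -5.5, -8.34, -11.18]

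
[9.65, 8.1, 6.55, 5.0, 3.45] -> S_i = 9.65 + -1.55*i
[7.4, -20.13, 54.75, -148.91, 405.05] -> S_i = 7.40*(-2.72)^i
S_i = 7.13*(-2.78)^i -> [7.13, -19.82, 55.1, -153.19, 425.86]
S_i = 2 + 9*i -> [2, 11, 20, 29, 38]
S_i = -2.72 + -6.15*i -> [-2.72, -8.87, -15.02, -21.17, -27.32]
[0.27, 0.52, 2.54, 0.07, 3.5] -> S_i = Random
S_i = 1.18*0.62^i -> [1.18, 0.73, 0.45, 0.28, 0.17]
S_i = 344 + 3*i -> [344, 347, 350, 353, 356]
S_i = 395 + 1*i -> [395, 396, 397, 398, 399]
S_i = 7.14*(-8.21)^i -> [7.14, -58.62, 481.27, -3951.19, 32439.25]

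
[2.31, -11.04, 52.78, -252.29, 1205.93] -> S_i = 2.31*(-4.78)^i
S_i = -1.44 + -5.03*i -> [-1.44, -6.47, -11.5, -16.53, -21.56]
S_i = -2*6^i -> [-2, -12, -72, -432, -2592]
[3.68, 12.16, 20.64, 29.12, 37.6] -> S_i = 3.68 + 8.48*i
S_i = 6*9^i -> [6, 54, 486, 4374, 39366]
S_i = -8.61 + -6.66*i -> [-8.61, -15.27, -21.93, -28.59, -35.25]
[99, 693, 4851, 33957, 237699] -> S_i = 99*7^i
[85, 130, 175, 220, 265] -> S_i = 85 + 45*i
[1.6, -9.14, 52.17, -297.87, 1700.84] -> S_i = 1.60*(-5.71)^i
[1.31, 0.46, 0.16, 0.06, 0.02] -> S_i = 1.31*0.35^i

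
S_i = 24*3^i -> [24, 72, 216, 648, 1944]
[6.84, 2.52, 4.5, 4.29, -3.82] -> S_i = Random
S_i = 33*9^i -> [33, 297, 2673, 24057, 216513]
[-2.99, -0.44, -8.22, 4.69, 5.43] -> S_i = Random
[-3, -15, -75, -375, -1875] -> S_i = -3*5^i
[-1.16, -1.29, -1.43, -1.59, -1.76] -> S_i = -1.16*1.11^i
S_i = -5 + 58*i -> [-5, 53, 111, 169, 227]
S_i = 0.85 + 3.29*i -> [0.85, 4.14, 7.43, 10.72, 14.01]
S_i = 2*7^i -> [2, 14, 98, 686, 4802]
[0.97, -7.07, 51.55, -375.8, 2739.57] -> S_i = 0.97*(-7.29)^i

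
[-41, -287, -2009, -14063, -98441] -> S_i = -41*7^i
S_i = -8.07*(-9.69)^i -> [-8.07, 78.2, -757.74, 7342.52, -71148.97]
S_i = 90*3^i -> [90, 270, 810, 2430, 7290]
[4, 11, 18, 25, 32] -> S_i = 4 + 7*i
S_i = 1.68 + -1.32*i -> [1.68, 0.36, -0.96, -2.28, -3.6]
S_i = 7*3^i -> [7, 21, 63, 189, 567]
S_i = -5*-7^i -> [-5, 35, -245, 1715, -12005]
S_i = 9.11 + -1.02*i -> [9.11, 8.09, 7.07, 6.05, 5.03]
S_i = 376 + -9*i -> [376, 367, 358, 349, 340]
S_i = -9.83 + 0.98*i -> [-9.83, -8.85, -7.87, -6.89, -5.91]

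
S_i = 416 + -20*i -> [416, 396, 376, 356, 336]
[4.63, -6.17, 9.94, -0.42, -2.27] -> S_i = Random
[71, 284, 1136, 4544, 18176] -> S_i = 71*4^i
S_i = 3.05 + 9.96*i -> [3.05, 13.01, 22.97, 32.93, 42.89]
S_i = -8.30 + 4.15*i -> [-8.3, -4.15, 0.0, 4.15, 8.3]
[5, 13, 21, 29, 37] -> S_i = 5 + 8*i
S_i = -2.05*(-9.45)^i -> [-2.05, 19.37, -183.07, 1730.01, -16348.62]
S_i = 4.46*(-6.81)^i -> [4.46, -30.37, 206.84, -1408.56, 9592.31]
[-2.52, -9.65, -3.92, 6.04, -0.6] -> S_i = Random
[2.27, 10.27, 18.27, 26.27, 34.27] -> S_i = 2.27 + 8.00*i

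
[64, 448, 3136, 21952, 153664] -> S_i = 64*7^i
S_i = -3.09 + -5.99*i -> [-3.09, -9.08, -15.07, -21.06, -27.05]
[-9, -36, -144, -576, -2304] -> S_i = -9*4^i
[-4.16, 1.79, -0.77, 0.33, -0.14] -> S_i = -4.16*(-0.43)^i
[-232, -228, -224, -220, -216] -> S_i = -232 + 4*i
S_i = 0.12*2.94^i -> [0.12, 0.35, 1.04, 3.05, 8.97]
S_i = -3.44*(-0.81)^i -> [-3.44, 2.79, -2.26, 1.83, -1.48]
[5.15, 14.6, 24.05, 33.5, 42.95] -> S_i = 5.15 + 9.45*i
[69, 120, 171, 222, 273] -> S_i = 69 + 51*i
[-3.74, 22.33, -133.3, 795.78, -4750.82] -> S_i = -3.74*(-5.97)^i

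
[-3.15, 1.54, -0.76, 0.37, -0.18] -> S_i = -3.15*(-0.49)^i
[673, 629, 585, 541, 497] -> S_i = 673 + -44*i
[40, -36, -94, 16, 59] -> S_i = Random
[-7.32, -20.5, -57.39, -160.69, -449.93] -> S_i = -7.32*2.80^i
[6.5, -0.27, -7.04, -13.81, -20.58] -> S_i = 6.50 + -6.77*i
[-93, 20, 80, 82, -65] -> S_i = Random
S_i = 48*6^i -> [48, 288, 1728, 10368, 62208]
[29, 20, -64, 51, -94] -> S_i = Random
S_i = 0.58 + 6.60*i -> [0.58, 7.18, 13.78, 20.38, 26.98]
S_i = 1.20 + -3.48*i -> [1.2, -2.28, -5.76, -9.24, -12.72]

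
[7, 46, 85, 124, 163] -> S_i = 7 + 39*i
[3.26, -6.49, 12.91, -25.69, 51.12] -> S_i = 3.26*(-1.99)^i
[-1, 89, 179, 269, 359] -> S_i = -1 + 90*i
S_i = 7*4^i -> [7, 28, 112, 448, 1792]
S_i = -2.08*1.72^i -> [-2.08, -3.58, -6.15, -10.58, -18.2]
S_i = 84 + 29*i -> [84, 113, 142, 171, 200]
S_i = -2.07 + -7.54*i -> [-2.07, -9.61, -17.15, -24.69, -32.23]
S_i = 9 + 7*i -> [9, 16, 23, 30, 37]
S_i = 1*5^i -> [1, 5, 25, 125, 625]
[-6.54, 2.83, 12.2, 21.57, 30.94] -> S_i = -6.54 + 9.37*i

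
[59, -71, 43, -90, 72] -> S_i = Random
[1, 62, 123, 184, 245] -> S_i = 1 + 61*i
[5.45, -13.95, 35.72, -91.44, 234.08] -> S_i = 5.45*(-2.56)^i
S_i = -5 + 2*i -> [-5, -3, -1, 1, 3]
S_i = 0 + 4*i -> [0, 4, 8, 12, 16]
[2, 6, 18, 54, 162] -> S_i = 2*3^i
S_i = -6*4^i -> [-6, -24, -96, -384, -1536]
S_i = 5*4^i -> [5, 20, 80, 320, 1280]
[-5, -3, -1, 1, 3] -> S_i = -5 + 2*i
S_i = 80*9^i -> [80, 720, 6480, 58320, 524880]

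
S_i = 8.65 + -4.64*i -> [8.65, 4.01, -0.63, -5.27, -9.91]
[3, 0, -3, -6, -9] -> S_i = 3 + -3*i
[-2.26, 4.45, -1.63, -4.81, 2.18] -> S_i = Random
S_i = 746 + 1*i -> [746, 747, 748, 749, 750]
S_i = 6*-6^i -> [6, -36, 216, -1296, 7776]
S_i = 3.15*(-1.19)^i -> [3.15, -3.75, 4.46, -5.31, 6.32]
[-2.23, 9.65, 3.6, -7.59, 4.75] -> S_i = Random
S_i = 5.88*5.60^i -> [5.88, 32.93, 184.4, 1032.62, 5782.68]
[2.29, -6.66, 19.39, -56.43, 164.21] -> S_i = 2.29*(-2.91)^i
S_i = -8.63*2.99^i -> [-8.63, -25.8, -77.15, -230.69, -689.76]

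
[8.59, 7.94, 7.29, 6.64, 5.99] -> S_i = 8.59 + -0.65*i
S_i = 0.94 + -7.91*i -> [0.94, -6.97, -14.88, -22.79, -30.7]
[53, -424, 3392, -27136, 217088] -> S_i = 53*-8^i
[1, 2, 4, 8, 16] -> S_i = 1*2^i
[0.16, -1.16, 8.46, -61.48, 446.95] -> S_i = 0.16*(-7.27)^i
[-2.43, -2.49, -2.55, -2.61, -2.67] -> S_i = -2.43 + -0.06*i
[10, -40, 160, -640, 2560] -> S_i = 10*-4^i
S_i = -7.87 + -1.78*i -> [-7.87, -9.65, -11.43, -13.21, -14.99]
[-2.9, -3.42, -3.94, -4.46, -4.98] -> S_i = -2.90 + -0.52*i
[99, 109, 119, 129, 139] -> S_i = 99 + 10*i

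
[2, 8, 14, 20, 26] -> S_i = 2 + 6*i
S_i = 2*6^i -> [2, 12, 72, 432, 2592]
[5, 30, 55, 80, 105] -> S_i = 5 + 25*i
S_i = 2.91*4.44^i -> [2.91, 12.92, 57.37, 254.71, 1130.9]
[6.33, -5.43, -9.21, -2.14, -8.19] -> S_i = Random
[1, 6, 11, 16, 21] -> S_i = 1 + 5*i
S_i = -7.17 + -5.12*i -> [-7.17, -12.29, -17.41, -22.53, -27.65]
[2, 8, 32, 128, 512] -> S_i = 2*4^i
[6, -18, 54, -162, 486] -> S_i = 6*-3^i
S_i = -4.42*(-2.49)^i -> [-4.42, 11.01, -27.4, 68.24, -169.91]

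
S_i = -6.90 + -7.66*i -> [-6.9, -14.56, -22.22, -29.88, -37.54]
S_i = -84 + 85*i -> [-84, 1, 86, 171, 256]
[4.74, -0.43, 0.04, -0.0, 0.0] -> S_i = 4.74*(-0.09)^i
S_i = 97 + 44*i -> [97, 141, 185, 229, 273]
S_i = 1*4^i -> [1, 4, 16, 64, 256]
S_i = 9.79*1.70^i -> [9.79, 16.64, 28.29, 48.1, 81.77]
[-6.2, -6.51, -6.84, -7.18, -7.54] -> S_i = -6.20*1.05^i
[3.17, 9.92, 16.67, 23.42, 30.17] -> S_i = 3.17 + 6.75*i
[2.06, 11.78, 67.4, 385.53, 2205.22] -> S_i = 2.06*5.72^i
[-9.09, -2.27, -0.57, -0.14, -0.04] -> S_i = -9.09*0.25^i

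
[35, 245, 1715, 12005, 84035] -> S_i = 35*7^i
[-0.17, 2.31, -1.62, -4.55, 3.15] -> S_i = Random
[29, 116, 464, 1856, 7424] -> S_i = 29*4^i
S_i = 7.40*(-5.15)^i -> [7.4, -38.11, 196.27, -1010.77, 5205.48]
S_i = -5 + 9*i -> [-5, 4, 13, 22, 31]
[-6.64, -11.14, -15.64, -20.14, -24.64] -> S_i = -6.64 + -4.50*i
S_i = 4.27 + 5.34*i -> [4.27, 9.61, 14.95, 20.29, 25.63]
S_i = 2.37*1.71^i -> [2.37, 4.05, 6.93, 11.85, 20.26]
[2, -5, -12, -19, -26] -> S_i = 2 + -7*i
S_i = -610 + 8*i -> [-610, -602, -594, -586, -578]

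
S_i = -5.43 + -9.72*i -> [-5.43, -15.15, -24.87, -34.59, -44.31]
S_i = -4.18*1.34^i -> [-4.18, -5.6, -7.51, -10.06, -13.48]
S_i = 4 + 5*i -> [4, 9, 14, 19, 24]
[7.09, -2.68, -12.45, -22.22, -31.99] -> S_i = 7.09 + -9.77*i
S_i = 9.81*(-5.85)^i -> [9.81, -57.39, 335.72, -1963.98, 11489.27]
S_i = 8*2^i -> [8, 16, 32, 64, 128]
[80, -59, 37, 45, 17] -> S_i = Random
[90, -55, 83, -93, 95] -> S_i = Random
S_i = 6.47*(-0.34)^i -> [6.47, -2.2, 0.75, -0.25, 0.09]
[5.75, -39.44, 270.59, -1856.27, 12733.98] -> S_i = 5.75*(-6.86)^i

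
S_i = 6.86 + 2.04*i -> [6.86, 8.9, 10.94, 12.98, 15.02]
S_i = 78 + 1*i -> [78, 79, 80, 81, 82]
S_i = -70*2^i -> [-70, -140, -280, -560, -1120]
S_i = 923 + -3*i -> [923, 920, 917, 914, 911]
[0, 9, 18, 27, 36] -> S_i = 0 + 9*i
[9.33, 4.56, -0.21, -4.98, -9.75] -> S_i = 9.33 + -4.77*i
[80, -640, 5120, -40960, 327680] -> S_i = 80*-8^i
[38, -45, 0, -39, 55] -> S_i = Random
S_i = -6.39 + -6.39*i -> [-6.39, -12.78, -19.17, -25.56, -31.95]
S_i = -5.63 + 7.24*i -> [-5.63, 1.61, 8.85, 16.09, 23.33]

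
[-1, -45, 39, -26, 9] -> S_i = Random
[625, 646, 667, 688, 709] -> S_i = 625 + 21*i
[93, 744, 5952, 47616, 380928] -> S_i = 93*8^i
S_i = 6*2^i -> [6, 12, 24, 48, 96]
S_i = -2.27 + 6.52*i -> [-2.27, 4.25, 10.77, 17.29, 23.81]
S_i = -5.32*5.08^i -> [-5.32, -27.03, -137.29, -697.43, -3542.96]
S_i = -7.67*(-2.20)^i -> [-7.67, 16.87, -37.12, 81.67, -179.67]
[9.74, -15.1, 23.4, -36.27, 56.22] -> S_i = 9.74*(-1.55)^i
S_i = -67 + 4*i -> [-67, -63, -59, -55, -51]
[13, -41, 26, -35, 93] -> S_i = Random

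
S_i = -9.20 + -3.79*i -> [-9.2, -12.99, -16.78, -20.57, -24.36]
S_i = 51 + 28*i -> [51, 79, 107, 135, 163]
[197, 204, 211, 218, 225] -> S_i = 197 + 7*i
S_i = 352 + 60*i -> [352, 412, 472, 532, 592]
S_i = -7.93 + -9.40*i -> [-7.93, -17.33, -26.73, -36.13, -45.53]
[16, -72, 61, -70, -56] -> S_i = Random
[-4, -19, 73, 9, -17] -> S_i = Random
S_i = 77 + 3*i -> [77, 80, 83, 86, 89]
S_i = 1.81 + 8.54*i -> [1.81, 10.35, 18.89, 27.43, 35.97]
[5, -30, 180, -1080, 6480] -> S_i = 5*-6^i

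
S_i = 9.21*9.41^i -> [9.21, 86.67, 815.53, 7674.12, 72213.45]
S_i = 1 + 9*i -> [1, 10, 19, 28, 37]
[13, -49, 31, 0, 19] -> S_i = Random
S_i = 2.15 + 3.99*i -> [2.15, 6.14, 10.13, 14.12, 18.11]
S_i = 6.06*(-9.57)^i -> [6.06, -57.99, 555.0, -5311.39, 50830.03]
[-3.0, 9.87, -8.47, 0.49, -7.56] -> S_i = Random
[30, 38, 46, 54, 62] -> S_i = 30 + 8*i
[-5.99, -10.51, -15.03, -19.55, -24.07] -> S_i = -5.99 + -4.52*i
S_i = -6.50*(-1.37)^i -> [-6.5, 8.91, -12.2, 16.71, -22.9]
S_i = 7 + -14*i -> [7, -7, -21, -35, -49]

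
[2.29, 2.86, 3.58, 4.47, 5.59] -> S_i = 2.29*1.25^i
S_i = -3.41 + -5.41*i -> [-3.41, -8.82, -14.23, -19.64, -25.05]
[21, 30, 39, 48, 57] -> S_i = 21 + 9*i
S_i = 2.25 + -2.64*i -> [2.25, -0.39, -3.03, -5.67, -8.31]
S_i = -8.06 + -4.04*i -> [-8.06, -12.1, -16.14, -20.18, -24.22]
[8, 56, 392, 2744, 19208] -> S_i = 8*7^i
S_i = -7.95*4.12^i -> [-7.95, -32.75, -134.95, -555.98, -2290.64]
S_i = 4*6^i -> [4, 24, 144, 864, 5184]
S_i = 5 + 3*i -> [5, 8, 11, 14, 17]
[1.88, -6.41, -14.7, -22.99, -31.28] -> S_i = 1.88 + -8.29*i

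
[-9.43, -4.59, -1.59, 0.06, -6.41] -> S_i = Random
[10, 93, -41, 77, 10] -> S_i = Random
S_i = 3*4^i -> [3, 12, 48, 192, 768]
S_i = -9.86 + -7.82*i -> [-9.86, -17.68, -25.5, -33.32, -41.14]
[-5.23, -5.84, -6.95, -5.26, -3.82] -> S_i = Random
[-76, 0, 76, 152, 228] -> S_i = -76 + 76*i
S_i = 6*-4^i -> [6, -24, 96, -384, 1536]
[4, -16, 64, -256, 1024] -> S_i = 4*-4^i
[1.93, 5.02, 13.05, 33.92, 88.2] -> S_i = 1.93*2.60^i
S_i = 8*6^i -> [8, 48, 288, 1728, 10368]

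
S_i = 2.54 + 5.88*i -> [2.54, 8.42, 14.3, 20.18, 26.06]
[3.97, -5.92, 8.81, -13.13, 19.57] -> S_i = 3.97*(-1.49)^i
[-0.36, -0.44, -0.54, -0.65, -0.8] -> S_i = -0.36*1.22^i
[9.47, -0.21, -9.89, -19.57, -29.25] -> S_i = 9.47 + -9.68*i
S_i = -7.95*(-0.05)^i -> [-7.95, 0.4, -0.02, 0.0, -0.0]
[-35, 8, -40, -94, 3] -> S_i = Random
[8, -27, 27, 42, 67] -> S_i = Random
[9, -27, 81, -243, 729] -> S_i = 9*-3^i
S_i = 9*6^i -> [9, 54, 324, 1944, 11664]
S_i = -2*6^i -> [-2, -12, -72, -432, -2592]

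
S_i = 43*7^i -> [43, 301, 2107, 14749, 103243]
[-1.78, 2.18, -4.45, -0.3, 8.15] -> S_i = Random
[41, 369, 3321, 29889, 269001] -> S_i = 41*9^i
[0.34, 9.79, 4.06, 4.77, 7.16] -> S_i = Random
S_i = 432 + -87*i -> [432, 345, 258, 171, 84]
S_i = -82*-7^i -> [-82, 574, -4018, 28126, -196882]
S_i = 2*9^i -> [2, 18, 162, 1458, 13122]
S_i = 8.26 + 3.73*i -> [8.26, 11.99, 15.72, 19.45, 23.18]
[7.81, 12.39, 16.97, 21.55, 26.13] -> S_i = 7.81 + 4.58*i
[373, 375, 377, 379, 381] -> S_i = 373 + 2*i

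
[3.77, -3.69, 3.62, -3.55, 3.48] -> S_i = 3.77*(-0.98)^i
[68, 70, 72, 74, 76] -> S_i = 68 + 2*i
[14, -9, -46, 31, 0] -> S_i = Random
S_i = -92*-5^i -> [-92, 460, -2300, 11500, -57500]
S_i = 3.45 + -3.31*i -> [3.45, 0.14, -3.17, -6.48, -9.79]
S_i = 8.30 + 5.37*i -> [8.3, 13.67, 19.04, 24.41, 29.78]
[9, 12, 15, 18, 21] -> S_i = 9 + 3*i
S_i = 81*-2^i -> [81, -162, 324, -648, 1296]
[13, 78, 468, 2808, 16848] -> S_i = 13*6^i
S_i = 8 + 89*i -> [8, 97, 186, 275, 364]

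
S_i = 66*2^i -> [66, 132, 264, 528, 1056]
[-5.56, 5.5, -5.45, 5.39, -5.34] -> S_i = -5.56*(-0.99)^i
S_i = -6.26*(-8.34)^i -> [-6.26, 52.21, -435.42, 3631.39, -30285.76]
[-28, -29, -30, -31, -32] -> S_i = -28 + -1*i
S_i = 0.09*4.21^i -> [0.09, 0.38, 1.6, 6.72, 28.27]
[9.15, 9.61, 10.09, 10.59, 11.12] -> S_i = 9.15*1.05^i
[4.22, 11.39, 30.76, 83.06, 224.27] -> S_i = 4.22*2.70^i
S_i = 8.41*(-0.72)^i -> [8.41, -6.06, 4.36, -3.14, 2.26]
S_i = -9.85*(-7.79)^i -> [-9.85, 76.73, -597.74, 4656.38, -36273.22]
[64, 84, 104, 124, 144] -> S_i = 64 + 20*i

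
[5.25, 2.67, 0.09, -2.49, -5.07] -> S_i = 5.25 + -2.58*i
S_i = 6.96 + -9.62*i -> [6.96, -2.66, -12.28, -21.9, -31.52]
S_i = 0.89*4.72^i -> [0.89, 4.2, 19.83, 93.59, 441.73]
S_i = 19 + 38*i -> [19, 57, 95, 133, 171]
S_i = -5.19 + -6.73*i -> [-5.19, -11.92, -18.65, -25.38, -32.11]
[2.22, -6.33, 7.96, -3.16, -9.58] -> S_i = Random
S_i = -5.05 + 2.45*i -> [-5.05, -2.6, -0.15, 2.3, 4.75]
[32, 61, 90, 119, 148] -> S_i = 32 + 29*i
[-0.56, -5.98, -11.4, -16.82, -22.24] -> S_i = -0.56 + -5.42*i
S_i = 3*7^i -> [3, 21, 147, 1029, 7203]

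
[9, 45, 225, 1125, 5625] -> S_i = 9*5^i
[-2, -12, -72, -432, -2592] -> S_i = -2*6^i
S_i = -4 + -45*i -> [-4, -49, -94, -139, -184]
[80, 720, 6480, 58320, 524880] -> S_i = 80*9^i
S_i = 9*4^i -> [9, 36, 144, 576, 2304]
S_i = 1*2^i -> [1, 2, 4, 8, 16]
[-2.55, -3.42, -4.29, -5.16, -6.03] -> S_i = -2.55 + -0.87*i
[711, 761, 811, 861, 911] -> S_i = 711 + 50*i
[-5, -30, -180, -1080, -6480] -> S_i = -5*6^i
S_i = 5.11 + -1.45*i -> [5.11, 3.66, 2.21, 0.76, -0.69]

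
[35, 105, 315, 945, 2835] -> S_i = 35*3^i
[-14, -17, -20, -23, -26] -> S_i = -14 + -3*i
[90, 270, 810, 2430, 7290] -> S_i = 90*3^i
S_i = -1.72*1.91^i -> [-1.72, -3.29, -6.27, -11.98, -22.89]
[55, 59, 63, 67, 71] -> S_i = 55 + 4*i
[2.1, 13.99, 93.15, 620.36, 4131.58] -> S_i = 2.10*6.66^i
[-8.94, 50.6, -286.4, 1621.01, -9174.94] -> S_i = -8.94*(-5.66)^i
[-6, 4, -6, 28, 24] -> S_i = Random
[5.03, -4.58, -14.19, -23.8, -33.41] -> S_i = 5.03 + -9.61*i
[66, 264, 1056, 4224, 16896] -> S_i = 66*4^i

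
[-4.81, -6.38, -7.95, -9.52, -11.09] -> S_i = -4.81 + -1.57*i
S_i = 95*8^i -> [95, 760, 6080, 48640, 389120]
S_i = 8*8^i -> [8, 64, 512, 4096, 32768]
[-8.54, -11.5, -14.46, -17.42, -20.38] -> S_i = -8.54 + -2.96*i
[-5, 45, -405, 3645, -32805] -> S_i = -5*-9^i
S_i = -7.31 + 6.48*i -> [-7.31, -0.83, 5.65, 12.13, 18.61]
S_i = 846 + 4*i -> [846, 850, 854, 858, 862]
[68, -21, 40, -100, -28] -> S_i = Random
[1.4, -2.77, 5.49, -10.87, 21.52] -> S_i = 1.40*(-1.98)^i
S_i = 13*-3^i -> [13, -39, 117, -351, 1053]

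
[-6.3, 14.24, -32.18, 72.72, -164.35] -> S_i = -6.30*(-2.26)^i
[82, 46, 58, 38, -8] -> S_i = Random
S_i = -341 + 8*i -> [-341, -333, -325, -317, -309]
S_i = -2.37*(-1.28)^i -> [-2.37, 3.03, -3.88, 4.97, -6.36]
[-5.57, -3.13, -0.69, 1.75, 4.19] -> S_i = -5.57 + 2.44*i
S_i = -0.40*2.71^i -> [-0.4, -1.08, -2.94, -7.96, -21.57]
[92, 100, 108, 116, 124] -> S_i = 92 + 8*i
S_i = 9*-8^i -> [9, -72, 576, -4608, 36864]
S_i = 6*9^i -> [6, 54, 486, 4374, 39366]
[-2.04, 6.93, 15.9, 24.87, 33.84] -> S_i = -2.04 + 8.97*i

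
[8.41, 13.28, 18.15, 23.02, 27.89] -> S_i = 8.41 + 4.87*i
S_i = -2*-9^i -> [-2, 18, -162, 1458, -13122]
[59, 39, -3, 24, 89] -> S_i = Random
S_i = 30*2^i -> [30, 60, 120, 240, 480]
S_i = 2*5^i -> [2, 10, 50, 250, 1250]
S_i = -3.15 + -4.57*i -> [-3.15, -7.72, -12.29, -16.86, -21.43]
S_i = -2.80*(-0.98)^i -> [-2.8, 2.74, -2.69, 2.64, -2.58]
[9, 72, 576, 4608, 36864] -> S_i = 9*8^i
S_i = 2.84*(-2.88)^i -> [2.84, -8.18, 23.56, -67.84, 195.38]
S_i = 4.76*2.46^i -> [4.76, 11.71, 28.81, 70.86, 174.32]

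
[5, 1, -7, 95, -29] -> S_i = Random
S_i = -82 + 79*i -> [-82, -3, 76, 155, 234]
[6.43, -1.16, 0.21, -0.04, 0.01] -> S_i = 6.43*(-0.18)^i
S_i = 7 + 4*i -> [7, 11, 15, 19, 23]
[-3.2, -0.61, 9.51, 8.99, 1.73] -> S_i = Random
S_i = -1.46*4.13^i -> [-1.46, -6.03, -24.9, -102.85, -424.77]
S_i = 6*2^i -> [6, 12, 24, 48, 96]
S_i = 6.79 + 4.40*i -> [6.79, 11.19, 15.59, 19.99, 24.39]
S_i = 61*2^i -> [61, 122, 244, 488, 976]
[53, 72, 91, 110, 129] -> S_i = 53 + 19*i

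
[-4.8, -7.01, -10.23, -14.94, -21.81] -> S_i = -4.80*1.46^i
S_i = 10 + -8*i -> [10, 2, -6, -14, -22]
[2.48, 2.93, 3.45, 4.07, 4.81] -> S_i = 2.48*1.18^i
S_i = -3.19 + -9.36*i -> [-3.19, -12.55, -21.91, -31.27, -40.63]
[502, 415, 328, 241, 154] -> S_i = 502 + -87*i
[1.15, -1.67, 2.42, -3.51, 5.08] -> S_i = 1.15*(-1.45)^i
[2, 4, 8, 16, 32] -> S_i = 2*2^i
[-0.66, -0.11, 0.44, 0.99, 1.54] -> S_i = -0.66 + 0.55*i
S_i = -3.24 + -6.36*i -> [-3.24, -9.6, -15.96, -22.32, -28.68]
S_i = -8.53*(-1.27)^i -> [-8.53, 10.83, -13.76, 17.47, -22.19]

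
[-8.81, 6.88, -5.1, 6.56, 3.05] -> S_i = Random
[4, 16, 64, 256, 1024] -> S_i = 4*4^i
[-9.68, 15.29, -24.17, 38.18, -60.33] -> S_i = -9.68*(-1.58)^i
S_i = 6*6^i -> [6, 36, 216, 1296, 7776]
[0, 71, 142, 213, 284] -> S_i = 0 + 71*i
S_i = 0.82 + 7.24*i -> [0.82, 8.06, 15.3, 22.54, 29.78]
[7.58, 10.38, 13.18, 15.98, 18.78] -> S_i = 7.58 + 2.80*i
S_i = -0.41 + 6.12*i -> [-0.41, 5.71, 11.83, 17.95, 24.07]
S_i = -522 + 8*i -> [-522, -514, -506, -498, -490]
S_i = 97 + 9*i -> [97, 106, 115, 124, 133]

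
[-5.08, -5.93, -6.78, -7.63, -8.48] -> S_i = -5.08 + -0.85*i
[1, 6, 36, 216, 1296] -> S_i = 1*6^i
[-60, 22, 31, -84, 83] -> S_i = Random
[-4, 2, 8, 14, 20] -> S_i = -4 + 6*i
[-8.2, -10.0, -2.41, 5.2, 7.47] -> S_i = Random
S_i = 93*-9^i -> [93, -837, 7533, -67797, 610173]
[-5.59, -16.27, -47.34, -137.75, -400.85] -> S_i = -5.59*2.91^i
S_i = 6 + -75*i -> [6, -69, -144, -219, -294]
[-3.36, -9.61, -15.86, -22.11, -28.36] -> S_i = -3.36 + -6.25*i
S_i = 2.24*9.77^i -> [2.24, 21.88, 213.81, 2088.97, 20409.21]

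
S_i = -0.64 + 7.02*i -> [-0.64, 6.38, 13.4, 20.42, 27.44]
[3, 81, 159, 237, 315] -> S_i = 3 + 78*i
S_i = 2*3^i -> [2, 6, 18, 54, 162]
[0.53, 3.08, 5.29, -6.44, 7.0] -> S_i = Random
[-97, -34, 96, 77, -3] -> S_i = Random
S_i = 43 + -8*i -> [43, 35, 27, 19, 11]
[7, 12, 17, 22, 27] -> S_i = 7 + 5*i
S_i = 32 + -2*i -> [32, 30, 28, 26, 24]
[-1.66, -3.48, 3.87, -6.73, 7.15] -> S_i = Random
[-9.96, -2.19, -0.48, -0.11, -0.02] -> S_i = -9.96*0.22^i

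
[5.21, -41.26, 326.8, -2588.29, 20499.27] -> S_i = 5.21*(-7.92)^i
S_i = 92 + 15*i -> [92, 107, 122, 137, 152]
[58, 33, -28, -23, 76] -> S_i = Random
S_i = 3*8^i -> [3, 24, 192, 1536, 12288]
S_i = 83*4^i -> [83, 332, 1328, 5312, 21248]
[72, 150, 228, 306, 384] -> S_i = 72 + 78*i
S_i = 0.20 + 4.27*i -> [0.2, 4.47, 8.74, 13.01, 17.28]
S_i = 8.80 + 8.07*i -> [8.8, 16.87, 24.94, 33.01, 41.08]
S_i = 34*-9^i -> [34, -306, 2754, -24786, 223074]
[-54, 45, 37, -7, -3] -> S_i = Random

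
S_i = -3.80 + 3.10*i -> [-3.8, -0.7, 2.4, 5.5, 8.6]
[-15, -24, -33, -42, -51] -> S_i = -15 + -9*i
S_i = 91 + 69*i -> [91, 160, 229, 298, 367]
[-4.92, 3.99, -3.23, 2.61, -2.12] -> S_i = -4.92*(-0.81)^i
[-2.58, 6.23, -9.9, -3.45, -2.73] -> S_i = Random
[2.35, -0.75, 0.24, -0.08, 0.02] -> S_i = 2.35*(-0.32)^i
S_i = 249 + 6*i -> [249, 255, 261, 267, 273]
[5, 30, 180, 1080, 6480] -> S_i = 5*6^i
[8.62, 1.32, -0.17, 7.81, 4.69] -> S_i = Random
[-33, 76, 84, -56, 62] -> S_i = Random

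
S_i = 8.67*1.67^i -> [8.67, 14.48, 24.18, 40.38, 67.43]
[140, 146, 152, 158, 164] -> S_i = 140 + 6*i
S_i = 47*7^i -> [47, 329, 2303, 16121, 112847]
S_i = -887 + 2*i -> [-887, -885, -883, -881, -879]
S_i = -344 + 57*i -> [-344, -287, -230, -173, -116]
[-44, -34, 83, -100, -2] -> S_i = Random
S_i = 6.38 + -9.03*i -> [6.38, -2.65, -11.68, -20.71, -29.74]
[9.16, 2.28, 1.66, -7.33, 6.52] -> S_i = Random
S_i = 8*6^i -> [8, 48, 288, 1728, 10368]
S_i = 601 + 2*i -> [601, 603, 605, 607, 609]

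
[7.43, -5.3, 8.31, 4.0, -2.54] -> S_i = Random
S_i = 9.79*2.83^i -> [9.79, 27.71, 78.41, 221.89, 627.95]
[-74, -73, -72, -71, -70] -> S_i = -74 + 1*i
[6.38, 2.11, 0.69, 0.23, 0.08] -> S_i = 6.38*0.33^i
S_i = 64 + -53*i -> [64, 11, -42, -95, -148]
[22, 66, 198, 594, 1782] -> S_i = 22*3^i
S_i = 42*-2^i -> [42, -84, 168, -336, 672]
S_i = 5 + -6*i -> [5, -1, -7, -13, -19]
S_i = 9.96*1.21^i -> [9.96, 12.05, 14.58, 17.64, 21.35]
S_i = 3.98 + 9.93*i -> [3.98, 13.91, 23.84, 33.77, 43.7]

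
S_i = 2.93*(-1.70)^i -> [2.93, -4.98, 8.47, -14.4, 24.47]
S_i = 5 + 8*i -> [5, 13, 21, 29, 37]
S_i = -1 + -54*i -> [-1, -55, -109, -163, -217]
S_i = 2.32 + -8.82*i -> [2.32, -6.5, -15.32, -24.14, -32.96]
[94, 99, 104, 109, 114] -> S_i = 94 + 5*i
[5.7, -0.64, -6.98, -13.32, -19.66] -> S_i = 5.70 + -6.34*i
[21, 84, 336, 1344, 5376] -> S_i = 21*4^i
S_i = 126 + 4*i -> [126, 130, 134, 138, 142]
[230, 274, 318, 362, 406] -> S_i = 230 + 44*i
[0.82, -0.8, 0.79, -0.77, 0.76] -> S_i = 0.82*(-0.98)^i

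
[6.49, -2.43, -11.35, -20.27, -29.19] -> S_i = 6.49 + -8.92*i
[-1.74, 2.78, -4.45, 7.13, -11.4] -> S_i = -1.74*(-1.60)^i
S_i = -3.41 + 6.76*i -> [-3.41, 3.35, 10.11, 16.87, 23.63]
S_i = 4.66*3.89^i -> [4.66, 18.13, 70.52, 274.31, 1067.05]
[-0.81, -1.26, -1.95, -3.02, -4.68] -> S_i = -0.81*1.55^i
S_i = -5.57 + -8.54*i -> [-5.57, -14.11, -22.65, -31.19, -39.73]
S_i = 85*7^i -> [85, 595, 4165, 29155, 204085]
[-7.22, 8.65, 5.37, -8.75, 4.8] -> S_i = Random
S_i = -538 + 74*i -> [-538, -464, -390, -316, -242]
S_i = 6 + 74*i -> [6, 80, 154, 228, 302]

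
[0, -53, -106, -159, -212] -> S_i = 0 + -53*i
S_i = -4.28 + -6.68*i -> [-4.28, -10.96, -17.64, -24.32, -31.0]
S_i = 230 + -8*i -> [230, 222, 214, 206, 198]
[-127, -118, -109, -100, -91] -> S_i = -127 + 9*i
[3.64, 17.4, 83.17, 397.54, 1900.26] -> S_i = 3.64*4.78^i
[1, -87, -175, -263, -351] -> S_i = 1 + -88*i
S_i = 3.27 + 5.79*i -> [3.27, 9.06, 14.85, 20.64, 26.43]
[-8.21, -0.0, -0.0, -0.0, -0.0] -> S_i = -8.21*0.00^i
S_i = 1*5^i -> [1, 5, 25, 125, 625]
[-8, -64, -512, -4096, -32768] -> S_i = -8*8^i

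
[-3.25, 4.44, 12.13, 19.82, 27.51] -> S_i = -3.25 + 7.69*i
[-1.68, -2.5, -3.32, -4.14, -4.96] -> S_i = -1.68 + -0.82*i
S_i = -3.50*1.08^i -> [-3.5, -3.78, -4.08, -4.41, -4.76]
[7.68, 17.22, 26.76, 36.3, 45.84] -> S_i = 7.68 + 9.54*i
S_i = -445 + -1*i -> [-445, -446, -447, -448, -449]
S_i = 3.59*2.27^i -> [3.59, 8.15, 18.5, 41.99, 95.32]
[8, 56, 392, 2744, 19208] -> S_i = 8*7^i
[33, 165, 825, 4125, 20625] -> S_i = 33*5^i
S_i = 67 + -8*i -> [67, 59, 51, 43, 35]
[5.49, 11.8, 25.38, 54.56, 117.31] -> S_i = 5.49*2.15^i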